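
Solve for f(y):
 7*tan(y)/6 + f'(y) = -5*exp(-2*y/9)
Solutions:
 f(y) = C1 - 7*log(tan(y)^2 + 1)/12 + 45*exp(-2*y/9)/2


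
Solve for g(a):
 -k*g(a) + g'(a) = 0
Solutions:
 g(a) = C1*exp(a*k)


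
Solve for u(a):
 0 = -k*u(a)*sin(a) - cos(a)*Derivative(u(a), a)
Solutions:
 u(a) = C1*exp(k*log(cos(a)))


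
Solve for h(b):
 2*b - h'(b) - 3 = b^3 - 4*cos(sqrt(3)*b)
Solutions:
 h(b) = C1 - b^4/4 + b^2 - 3*b + 4*sqrt(3)*sin(sqrt(3)*b)/3


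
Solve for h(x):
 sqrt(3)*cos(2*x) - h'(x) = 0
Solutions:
 h(x) = C1 + sqrt(3)*sin(2*x)/2


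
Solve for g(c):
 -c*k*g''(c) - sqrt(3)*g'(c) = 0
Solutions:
 g(c) = C1 + c^(((re(k) - sqrt(3))*re(k) + im(k)^2)/(re(k)^2 + im(k)^2))*(C2*sin(sqrt(3)*log(c)*Abs(im(k))/(re(k)^2 + im(k)^2)) + C3*cos(sqrt(3)*log(c)*im(k)/(re(k)^2 + im(k)^2)))


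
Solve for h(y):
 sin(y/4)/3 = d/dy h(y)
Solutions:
 h(y) = C1 - 4*cos(y/4)/3


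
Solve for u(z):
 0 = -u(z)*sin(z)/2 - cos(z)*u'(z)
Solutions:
 u(z) = C1*sqrt(cos(z))


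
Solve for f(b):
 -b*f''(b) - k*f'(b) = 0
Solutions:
 f(b) = C1 + b^(1 - re(k))*(C2*sin(log(b)*Abs(im(k))) + C3*cos(log(b)*im(k)))


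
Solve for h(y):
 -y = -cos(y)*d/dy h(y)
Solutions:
 h(y) = C1 + Integral(y/cos(y), y)


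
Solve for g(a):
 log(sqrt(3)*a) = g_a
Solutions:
 g(a) = C1 + a*log(a) - a + a*log(3)/2


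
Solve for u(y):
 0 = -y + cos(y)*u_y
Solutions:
 u(y) = C1 + Integral(y/cos(y), y)


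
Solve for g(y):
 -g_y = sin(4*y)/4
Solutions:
 g(y) = C1 + cos(4*y)/16


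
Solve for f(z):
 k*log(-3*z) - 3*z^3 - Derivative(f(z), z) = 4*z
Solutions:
 f(z) = C1 + k*z*log(-z) + k*z*(-1 + log(3)) - 3*z^4/4 - 2*z^2


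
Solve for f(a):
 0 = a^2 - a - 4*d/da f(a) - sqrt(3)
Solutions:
 f(a) = C1 + a^3/12 - a^2/8 - sqrt(3)*a/4


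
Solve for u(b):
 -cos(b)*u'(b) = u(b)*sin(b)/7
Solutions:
 u(b) = C1*cos(b)^(1/7)


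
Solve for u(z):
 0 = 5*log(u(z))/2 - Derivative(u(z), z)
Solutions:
 li(u(z)) = C1 + 5*z/2


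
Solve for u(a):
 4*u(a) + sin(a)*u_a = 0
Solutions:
 u(a) = C1*(cos(a)^2 + 2*cos(a) + 1)/(cos(a)^2 - 2*cos(a) + 1)


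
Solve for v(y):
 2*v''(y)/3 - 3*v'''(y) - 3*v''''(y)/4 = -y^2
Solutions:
 v(y) = C1 + C2*y + C3*exp(-2*y*(1 + sqrt(11)/3)) + C4*exp(2*y*(-1 + sqrt(11)/3)) - y^4/8 - 9*y^3/4 - 513*y^2/16


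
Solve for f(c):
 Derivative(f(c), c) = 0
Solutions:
 f(c) = C1


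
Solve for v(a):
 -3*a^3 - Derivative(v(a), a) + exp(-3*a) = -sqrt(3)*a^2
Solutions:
 v(a) = C1 - 3*a^4/4 + sqrt(3)*a^3/3 - exp(-3*a)/3


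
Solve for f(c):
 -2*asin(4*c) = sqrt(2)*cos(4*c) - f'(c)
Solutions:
 f(c) = C1 + 2*c*asin(4*c) + sqrt(1 - 16*c^2)/2 + sqrt(2)*sin(4*c)/4


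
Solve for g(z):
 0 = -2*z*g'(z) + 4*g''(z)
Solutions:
 g(z) = C1 + C2*erfi(z/2)


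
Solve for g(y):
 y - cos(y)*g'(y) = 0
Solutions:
 g(y) = C1 + Integral(y/cos(y), y)


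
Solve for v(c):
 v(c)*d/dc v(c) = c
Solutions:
 v(c) = -sqrt(C1 + c^2)
 v(c) = sqrt(C1 + c^2)


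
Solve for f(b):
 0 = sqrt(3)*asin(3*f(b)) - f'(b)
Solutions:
 Integral(1/asin(3*_y), (_y, f(b))) = C1 + sqrt(3)*b


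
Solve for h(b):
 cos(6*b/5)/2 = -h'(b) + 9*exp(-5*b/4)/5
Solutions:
 h(b) = C1 - 5*sin(6*b/5)/12 - 36*exp(-5*b/4)/25


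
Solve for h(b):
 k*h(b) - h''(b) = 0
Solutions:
 h(b) = C1*exp(-b*sqrt(k)) + C2*exp(b*sqrt(k))


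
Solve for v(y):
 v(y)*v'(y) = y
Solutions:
 v(y) = -sqrt(C1 + y^2)
 v(y) = sqrt(C1 + y^2)


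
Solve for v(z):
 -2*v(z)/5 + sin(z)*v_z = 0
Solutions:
 v(z) = C1*(cos(z) - 1)^(1/5)/(cos(z) + 1)^(1/5)


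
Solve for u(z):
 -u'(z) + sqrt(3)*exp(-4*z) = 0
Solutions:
 u(z) = C1 - sqrt(3)*exp(-4*z)/4


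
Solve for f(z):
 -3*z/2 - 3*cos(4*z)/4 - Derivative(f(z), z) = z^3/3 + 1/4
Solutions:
 f(z) = C1 - z^4/12 - 3*z^2/4 - z/4 - 3*sin(4*z)/16


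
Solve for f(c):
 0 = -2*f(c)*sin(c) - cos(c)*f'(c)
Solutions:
 f(c) = C1*cos(c)^2


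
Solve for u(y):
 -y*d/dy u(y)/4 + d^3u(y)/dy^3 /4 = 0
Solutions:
 u(y) = C1 + Integral(C2*airyai(y) + C3*airybi(y), y)


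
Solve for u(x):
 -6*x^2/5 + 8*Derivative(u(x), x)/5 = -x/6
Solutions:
 u(x) = C1 + x^3/4 - 5*x^2/96


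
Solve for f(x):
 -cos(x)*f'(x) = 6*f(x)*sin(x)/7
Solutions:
 f(x) = C1*cos(x)^(6/7)


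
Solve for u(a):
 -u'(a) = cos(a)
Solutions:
 u(a) = C1 - sin(a)


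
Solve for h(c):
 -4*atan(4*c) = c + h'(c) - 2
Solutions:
 h(c) = C1 - c^2/2 - 4*c*atan(4*c) + 2*c + log(16*c^2 + 1)/2


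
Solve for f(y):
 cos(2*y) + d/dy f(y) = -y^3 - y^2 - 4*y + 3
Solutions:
 f(y) = C1 - y^4/4 - y^3/3 - 2*y^2 + 3*y - sin(2*y)/2


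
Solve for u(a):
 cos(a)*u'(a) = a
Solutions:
 u(a) = C1 + Integral(a/cos(a), a)


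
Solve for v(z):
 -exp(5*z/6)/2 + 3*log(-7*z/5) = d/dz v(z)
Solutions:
 v(z) = C1 + 3*z*log(-z) + 3*z*(-log(5) - 1 + log(7)) - 3*exp(5*z/6)/5


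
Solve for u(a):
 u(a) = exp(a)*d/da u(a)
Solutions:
 u(a) = C1*exp(-exp(-a))


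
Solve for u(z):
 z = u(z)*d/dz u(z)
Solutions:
 u(z) = -sqrt(C1 + z^2)
 u(z) = sqrt(C1 + z^2)


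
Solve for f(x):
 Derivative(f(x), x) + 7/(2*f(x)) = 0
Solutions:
 f(x) = -sqrt(C1 - 7*x)
 f(x) = sqrt(C1 - 7*x)


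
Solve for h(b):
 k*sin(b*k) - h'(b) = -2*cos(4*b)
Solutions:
 h(b) = C1 + sin(4*b)/2 - cos(b*k)


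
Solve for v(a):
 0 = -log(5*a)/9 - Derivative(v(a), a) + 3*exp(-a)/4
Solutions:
 v(a) = C1 - a*log(a)/9 + a*(1 - log(5))/9 - 3*exp(-a)/4


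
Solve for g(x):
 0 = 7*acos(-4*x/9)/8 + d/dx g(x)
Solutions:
 g(x) = C1 - 7*x*acos(-4*x/9)/8 - 7*sqrt(81 - 16*x^2)/32


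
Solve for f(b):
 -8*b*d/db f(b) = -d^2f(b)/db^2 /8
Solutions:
 f(b) = C1 + C2*erfi(4*sqrt(2)*b)


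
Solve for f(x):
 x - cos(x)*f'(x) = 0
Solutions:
 f(x) = C1 + Integral(x/cos(x), x)


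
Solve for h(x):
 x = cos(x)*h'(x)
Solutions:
 h(x) = C1 + Integral(x/cos(x), x)


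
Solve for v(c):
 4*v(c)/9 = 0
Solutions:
 v(c) = 0


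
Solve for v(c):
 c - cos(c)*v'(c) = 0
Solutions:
 v(c) = C1 + Integral(c/cos(c), c)


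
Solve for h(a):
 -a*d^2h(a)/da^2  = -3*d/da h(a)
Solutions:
 h(a) = C1 + C2*a^4


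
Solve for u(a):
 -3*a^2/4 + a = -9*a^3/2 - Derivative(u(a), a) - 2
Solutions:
 u(a) = C1 - 9*a^4/8 + a^3/4 - a^2/2 - 2*a


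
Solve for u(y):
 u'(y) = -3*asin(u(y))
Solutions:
 Integral(1/asin(_y), (_y, u(y))) = C1 - 3*y


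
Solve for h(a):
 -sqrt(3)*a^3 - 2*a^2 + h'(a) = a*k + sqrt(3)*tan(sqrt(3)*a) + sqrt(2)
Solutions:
 h(a) = C1 + sqrt(3)*a^4/4 + 2*a^3/3 + a^2*k/2 + sqrt(2)*a - log(cos(sqrt(3)*a))


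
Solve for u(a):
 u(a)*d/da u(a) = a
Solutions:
 u(a) = -sqrt(C1 + a^2)
 u(a) = sqrt(C1 + a^2)


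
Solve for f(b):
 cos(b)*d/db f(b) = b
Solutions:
 f(b) = C1 + Integral(b/cos(b), b)


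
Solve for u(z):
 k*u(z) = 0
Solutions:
 u(z) = 0


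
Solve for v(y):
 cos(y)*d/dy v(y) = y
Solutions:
 v(y) = C1 + Integral(y/cos(y), y)


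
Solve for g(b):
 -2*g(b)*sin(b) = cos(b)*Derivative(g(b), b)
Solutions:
 g(b) = C1*cos(b)^2


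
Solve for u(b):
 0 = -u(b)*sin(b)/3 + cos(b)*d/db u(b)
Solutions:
 u(b) = C1/cos(b)^(1/3)


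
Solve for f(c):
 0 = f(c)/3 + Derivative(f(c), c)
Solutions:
 f(c) = C1*exp(-c/3)


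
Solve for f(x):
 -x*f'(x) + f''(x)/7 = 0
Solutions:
 f(x) = C1 + C2*erfi(sqrt(14)*x/2)


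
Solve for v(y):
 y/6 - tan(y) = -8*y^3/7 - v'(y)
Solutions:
 v(y) = C1 - 2*y^4/7 - y^2/12 - log(cos(y))


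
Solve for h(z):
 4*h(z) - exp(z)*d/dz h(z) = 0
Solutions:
 h(z) = C1*exp(-4*exp(-z))


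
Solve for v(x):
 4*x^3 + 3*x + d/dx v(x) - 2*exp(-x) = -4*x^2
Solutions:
 v(x) = C1 - x^4 - 4*x^3/3 - 3*x^2/2 - 2*exp(-x)


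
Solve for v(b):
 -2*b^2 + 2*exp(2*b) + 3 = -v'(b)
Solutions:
 v(b) = C1 + 2*b^3/3 - 3*b - exp(2*b)


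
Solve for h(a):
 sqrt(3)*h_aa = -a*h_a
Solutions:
 h(a) = C1 + C2*erf(sqrt(2)*3^(3/4)*a/6)


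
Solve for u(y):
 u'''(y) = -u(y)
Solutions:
 u(y) = C3*exp(-y) + (C1*sin(sqrt(3)*y/2) + C2*cos(sqrt(3)*y/2))*exp(y/2)


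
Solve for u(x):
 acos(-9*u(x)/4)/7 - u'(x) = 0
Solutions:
 Integral(1/acos(-9*_y/4), (_y, u(x))) = C1 + x/7


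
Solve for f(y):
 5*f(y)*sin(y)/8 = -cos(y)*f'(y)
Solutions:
 f(y) = C1*cos(y)^(5/8)


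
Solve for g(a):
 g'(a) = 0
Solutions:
 g(a) = C1


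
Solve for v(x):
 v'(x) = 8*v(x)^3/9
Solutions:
 v(x) = -3*sqrt(2)*sqrt(-1/(C1 + 8*x))/2
 v(x) = 3*sqrt(2)*sqrt(-1/(C1 + 8*x))/2


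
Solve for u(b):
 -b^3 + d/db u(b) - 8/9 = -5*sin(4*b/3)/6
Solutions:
 u(b) = C1 + b^4/4 + 8*b/9 + 5*cos(4*b/3)/8


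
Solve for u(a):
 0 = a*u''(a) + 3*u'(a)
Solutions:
 u(a) = C1 + C2/a^2


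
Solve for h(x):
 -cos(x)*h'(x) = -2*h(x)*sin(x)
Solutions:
 h(x) = C1/cos(x)^2


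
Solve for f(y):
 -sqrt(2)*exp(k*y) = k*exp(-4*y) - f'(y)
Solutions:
 f(y) = C1 - k*exp(-4*y)/4 + sqrt(2)*exp(k*y)/k


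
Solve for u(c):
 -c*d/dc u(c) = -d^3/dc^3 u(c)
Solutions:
 u(c) = C1 + Integral(C2*airyai(c) + C3*airybi(c), c)


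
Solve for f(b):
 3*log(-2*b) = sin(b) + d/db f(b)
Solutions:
 f(b) = C1 + 3*b*log(-b) - 3*b + 3*b*log(2) + cos(b)


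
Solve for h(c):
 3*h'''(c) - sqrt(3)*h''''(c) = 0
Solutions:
 h(c) = C1 + C2*c + C3*c^2 + C4*exp(sqrt(3)*c)


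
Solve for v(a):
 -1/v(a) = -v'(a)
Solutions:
 v(a) = -sqrt(C1 + 2*a)
 v(a) = sqrt(C1 + 2*a)


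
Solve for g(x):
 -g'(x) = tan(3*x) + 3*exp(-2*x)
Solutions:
 g(x) = C1 - log(tan(3*x)^2 + 1)/6 + 3*exp(-2*x)/2


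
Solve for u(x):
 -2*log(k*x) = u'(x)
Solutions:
 u(x) = C1 - 2*x*log(k*x) + 2*x


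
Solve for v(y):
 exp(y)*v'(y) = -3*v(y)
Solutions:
 v(y) = C1*exp(3*exp(-y))


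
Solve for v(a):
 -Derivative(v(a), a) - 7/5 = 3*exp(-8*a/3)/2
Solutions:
 v(a) = C1 - 7*a/5 + 9*exp(-8*a/3)/16


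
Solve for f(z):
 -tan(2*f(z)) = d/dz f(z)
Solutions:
 f(z) = -asin(C1*exp(-2*z))/2 + pi/2
 f(z) = asin(C1*exp(-2*z))/2


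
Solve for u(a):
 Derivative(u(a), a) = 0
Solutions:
 u(a) = C1


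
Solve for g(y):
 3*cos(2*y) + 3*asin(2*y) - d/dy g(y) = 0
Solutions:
 g(y) = C1 + 3*y*asin(2*y) + 3*sqrt(1 - 4*y^2)/2 + 3*sin(2*y)/2


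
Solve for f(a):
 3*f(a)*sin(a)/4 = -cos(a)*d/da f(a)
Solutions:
 f(a) = C1*cos(a)^(3/4)


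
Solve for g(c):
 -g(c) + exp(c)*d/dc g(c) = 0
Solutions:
 g(c) = C1*exp(-exp(-c))


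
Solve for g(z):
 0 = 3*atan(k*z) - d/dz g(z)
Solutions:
 g(z) = C1 + 3*Piecewise((z*atan(k*z) - log(k^2*z^2 + 1)/(2*k), Ne(k, 0)), (0, True))


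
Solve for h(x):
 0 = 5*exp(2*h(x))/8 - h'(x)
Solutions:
 h(x) = log(-1/(C1 + 5*x))/2 + log(2)
 h(x) = log(-sqrt(-1/(C1 + 5*x))) + log(2)


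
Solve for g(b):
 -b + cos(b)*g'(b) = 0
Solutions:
 g(b) = C1 + Integral(b/cos(b), b)


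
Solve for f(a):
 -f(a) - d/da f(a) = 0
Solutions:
 f(a) = C1*exp(-a)


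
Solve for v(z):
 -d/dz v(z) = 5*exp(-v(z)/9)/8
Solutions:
 v(z) = 9*log(C1 - 5*z/72)


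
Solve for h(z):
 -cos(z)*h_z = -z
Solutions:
 h(z) = C1 + Integral(z/cos(z), z)


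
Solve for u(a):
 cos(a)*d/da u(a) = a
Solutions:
 u(a) = C1 + Integral(a/cos(a), a)


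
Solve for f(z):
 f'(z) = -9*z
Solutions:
 f(z) = C1 - 9*z^2/2


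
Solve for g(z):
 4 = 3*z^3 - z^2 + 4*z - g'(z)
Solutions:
 g(z) = C1 + 3*z^4/4 - z^3/3 + 2*z^2 - 4*z


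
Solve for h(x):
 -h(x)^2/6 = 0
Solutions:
 h(x) = 0


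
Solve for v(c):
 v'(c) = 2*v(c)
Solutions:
 v(c) = C1*exp(2*c)


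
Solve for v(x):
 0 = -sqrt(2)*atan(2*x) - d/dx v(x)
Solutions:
 v(x) = C1 - sqrt(2)*(x*atan(2*x) - log(4*x^2 + 1)/4)


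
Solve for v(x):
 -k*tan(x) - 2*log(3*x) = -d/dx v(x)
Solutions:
 v(x) = C1 - k*log(cos(x)) + 2*x*log(x) - 2*x + 2*x*log(3)


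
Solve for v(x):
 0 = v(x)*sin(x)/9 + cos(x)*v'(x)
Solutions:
 v(x) = C1*cos(x)^(1/9)


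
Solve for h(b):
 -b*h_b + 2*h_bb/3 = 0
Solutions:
 h(b) = C1 + C2*erfi(sqrt(3)*b/2)


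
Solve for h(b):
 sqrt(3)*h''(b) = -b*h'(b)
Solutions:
 h(b) = C1 + C2*erf(sqrt(2)*3^(3/4)*b/6)


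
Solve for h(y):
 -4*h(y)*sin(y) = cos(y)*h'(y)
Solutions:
 h(y) = C1*cos(y)^4


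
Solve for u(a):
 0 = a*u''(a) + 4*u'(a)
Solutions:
 u(a) = C1 + C2/a^3


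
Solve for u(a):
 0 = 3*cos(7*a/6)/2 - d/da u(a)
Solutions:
 u(a) = C1 + 9*sin(7*a/6)/7


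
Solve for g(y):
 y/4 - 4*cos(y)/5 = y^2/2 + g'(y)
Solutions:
 g(y) = C1 - y^3/6 + y^2/8 - 4*sin(y)/5


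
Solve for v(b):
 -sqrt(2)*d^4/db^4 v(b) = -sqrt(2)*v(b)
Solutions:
 v(b) = C1*exp(-b) + C2*exp(b) + C3*sin(b) + C4*cos(b)


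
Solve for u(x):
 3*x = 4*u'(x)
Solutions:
 u(x) = C1 + 3*x^2/8


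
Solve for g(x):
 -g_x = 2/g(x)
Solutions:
 g(x) = -sqrt(C1 - 4*x)
 g(x) = sqrt(C1 - 4*x)


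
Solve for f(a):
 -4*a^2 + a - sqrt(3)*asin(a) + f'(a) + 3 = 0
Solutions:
 f(a) = C1 + 4*a^3/3 - a^2/2 - 3*a + sqrt(3)*(a*asin(a) + sqrt(1 - a^2))


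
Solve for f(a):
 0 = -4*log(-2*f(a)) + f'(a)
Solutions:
 -Integral(1/(log(-_y) + log(2)), (_y, f(a)))/4 = C1 - a


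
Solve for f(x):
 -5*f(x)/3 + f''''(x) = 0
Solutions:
 f(x) = C1*exp(-3^(3/4)*5^(1/4)*x/3) + C2*exp(3^(3/4)*5^(1/4)*x/3) + C3*sin(3^(3/4)*5^(1/4)*x/3) + C4*cos(3^(3/4)*5^(1/4)*x/3)


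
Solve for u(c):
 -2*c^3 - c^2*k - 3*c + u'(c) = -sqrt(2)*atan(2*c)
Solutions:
 u(c) = C1 + c^4/2 + c^3*k/3 + 3*c^2/2 - sqrt(2)*(c*atan(2*c) - log(4*c^2 + 1)/4)


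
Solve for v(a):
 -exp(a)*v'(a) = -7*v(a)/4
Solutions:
 v(a) = C1*exp(-7*exp(-a)/4)


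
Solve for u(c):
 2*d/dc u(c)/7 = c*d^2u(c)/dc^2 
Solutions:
 u(c) = C1 + C2*c^(9/7)


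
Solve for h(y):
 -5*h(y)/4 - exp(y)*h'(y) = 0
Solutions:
 h(y) = C1*exp(5*exp(-y)/4)


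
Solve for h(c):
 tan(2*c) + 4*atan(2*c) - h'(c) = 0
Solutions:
 h(c) = C1 + 4*c*atan(2*c) - log(4*c^2 + 1) - log(cos(2*c))/2


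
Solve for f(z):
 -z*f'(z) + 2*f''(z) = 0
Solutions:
 f(z) = C1 + C2*erfi(z/2)


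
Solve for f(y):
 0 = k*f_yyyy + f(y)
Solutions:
 f(y) = C1*exp(-y*(-1/k)^(1/4)) + C2*exp(y*(-1/k)^(1/4)) + C3*exp(-I*y*(-1/k)^(1/4)) + C4*exp(I*y*(-1/k)^(1/4))


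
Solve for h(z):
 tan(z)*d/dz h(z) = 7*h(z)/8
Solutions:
 h(z) = C1*sin(z)^(7/8)


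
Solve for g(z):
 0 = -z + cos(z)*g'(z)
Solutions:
 g(z) = C1 + Integral(z/cos(z), z)


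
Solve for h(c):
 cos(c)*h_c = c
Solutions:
 h(c) = C1 + Integral(c/cos(c), c)


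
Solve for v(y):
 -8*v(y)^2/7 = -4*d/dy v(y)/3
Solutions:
 v(y) = -7/(C1 + 6*y)


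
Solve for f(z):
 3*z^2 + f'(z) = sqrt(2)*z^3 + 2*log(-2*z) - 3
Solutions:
 f(z) = C1 + sqrt(2)*z^4/4 - z^3 + 2*z*log(-z) + z*(-5 + 2*log(2))


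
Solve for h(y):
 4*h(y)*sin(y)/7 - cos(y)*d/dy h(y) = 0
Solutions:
 h(y) = C1/cos(y)^(4/7)


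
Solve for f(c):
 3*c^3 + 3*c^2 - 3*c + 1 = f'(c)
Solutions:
 f(c) = C1 + 3*c^4/4 + c^3 - 3*c^2/2 + c


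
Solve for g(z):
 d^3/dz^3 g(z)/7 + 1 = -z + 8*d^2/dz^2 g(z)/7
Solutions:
 g(z) = C1 + C2*z + C3*exp(8*z) + 7*z^3/48 + 63*z^2/128


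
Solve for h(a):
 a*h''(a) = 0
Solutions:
 h(a) = C1 + C2*a


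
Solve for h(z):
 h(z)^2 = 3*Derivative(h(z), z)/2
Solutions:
 h(z) = -3/(C1 + 2*z)


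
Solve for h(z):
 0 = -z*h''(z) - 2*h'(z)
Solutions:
 h(z) = C1 + C2/z


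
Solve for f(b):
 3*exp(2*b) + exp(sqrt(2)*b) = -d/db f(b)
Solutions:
 f(b) = C1 - 3*exp(2*b)/2 - sqrt(2)*exp(sqrt(2)*b)/2


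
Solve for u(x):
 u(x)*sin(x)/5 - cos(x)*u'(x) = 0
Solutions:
 u(x) = C1/cos(x)^(1/5)


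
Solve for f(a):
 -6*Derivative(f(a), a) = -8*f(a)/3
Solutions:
 f(a) = C1*exp(4*a/9)


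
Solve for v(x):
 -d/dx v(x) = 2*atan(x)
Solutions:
 v(x) = C1 - 2*x*atan(x) + log(x^2 + 1)


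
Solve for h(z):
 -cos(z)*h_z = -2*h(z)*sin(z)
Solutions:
 h(z) = C1/cos(z)^2


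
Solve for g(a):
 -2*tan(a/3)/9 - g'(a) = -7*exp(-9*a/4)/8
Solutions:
 g(a) = C1 - log(tan(a/3)^2 + 1)/3 - 7*exp(-9*a/4)/18


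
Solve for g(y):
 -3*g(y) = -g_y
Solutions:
 g(y) = C1*exp(3*y)


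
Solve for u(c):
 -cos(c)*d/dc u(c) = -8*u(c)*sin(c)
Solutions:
 u(c) = C1/cos(c)^8


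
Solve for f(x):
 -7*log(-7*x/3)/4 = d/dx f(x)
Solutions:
 f(x) = C1 - 7*x*log(-x)/4 + 7*x*(-log(7) + 1 + log(3))/4


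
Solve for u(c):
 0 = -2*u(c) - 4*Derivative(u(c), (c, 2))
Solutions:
 u(c) = C1*sin(sqrt(2)*c/2) + C2*cos(sqrt(2)*c/2)


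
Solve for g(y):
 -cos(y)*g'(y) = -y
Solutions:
 g(y) = C1 + Integral(y/cos(y), y)


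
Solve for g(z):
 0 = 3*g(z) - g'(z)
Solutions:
 g(z) = C1*exp(3*z)


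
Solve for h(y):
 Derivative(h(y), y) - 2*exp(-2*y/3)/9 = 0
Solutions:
 h(y) = C1 - exp(-2*y/3)/3


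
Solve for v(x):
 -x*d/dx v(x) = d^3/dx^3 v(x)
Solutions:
 v(x) = C1 + Integral(C2*airyai(-x) + C3*airybi(-x), x)


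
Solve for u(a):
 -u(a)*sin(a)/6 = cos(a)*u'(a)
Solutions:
 u(a) = C1*cos(a)^(1/6)


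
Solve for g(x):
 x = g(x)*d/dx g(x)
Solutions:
 g(x) = -sqrt(C1 + x^2)
 g(x) = sqrt(C1 + x^2)


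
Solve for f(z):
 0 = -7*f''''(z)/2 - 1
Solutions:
 f(z) = C1 + C2*z + C3*z^2 + C4*z^3 - z^4/84


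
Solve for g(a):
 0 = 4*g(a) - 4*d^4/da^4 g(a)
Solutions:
 g(a) = C1*exp(-a) + C2*exp(a) + C3*sin(a) + C4*cos(a)


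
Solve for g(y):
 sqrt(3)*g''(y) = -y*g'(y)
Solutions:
 g(y) = C1 + C2*erf(sqrt(2)*3^(3/4)*y/6)


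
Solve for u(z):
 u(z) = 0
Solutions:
 u(z) = 0


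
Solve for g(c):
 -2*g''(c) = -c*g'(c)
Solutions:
 g(c) = C1 + C2*erfi(c/2)


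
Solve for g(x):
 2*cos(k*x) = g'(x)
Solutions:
 g(x) = C1 + 2*sin(k*x)/k


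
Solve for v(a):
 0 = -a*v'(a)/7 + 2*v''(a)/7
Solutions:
 v(a) = C1 + C2*erfi(a/2)


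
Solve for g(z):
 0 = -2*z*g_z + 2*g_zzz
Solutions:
 g(z) = C1 + Integral(C2*airyai(z) + C3*airybi(z), z)


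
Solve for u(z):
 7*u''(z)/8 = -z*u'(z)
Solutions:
 u(z) = C1 + C2*erf(2*sqrt(7)*z/7)


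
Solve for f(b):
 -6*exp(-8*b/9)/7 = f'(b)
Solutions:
 f(b) = C1 + 27*exp(-8*b/9)/28


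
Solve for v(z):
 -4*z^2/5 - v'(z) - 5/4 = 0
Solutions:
 v(z) = C1 - 4*z^3/15 - 5*z/4


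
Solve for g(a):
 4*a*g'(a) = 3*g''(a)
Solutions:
 g(a) = C1 + C2*erfi(sqrt(6)*a/3)


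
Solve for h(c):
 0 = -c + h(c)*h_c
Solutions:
 h(c) = -sqrt(C1 + c^2)
 h(c) = sqrt(C1 + c^2)


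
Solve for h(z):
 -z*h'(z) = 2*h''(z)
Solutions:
 h(z) = C1 + C2*erf(z/2)


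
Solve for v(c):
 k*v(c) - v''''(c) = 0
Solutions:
 v(c) = C1*exp(-c*k^(1/4)) + C2*exp(c*k^(1/4)) + C3*exp(-I*c*k^(1/4)) + C4*exp(I*c*k^(1/4))


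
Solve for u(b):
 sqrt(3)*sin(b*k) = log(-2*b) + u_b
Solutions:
 u(b) = C1 - b*log(-b) - b*log(2) + b + sqrt(3)*Piecewise((-cos(b*k)/k, Ne(k, 0)), (0, True))


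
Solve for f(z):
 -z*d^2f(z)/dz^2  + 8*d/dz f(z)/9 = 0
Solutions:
 f(z) = C1 + C2*z^(17/9)


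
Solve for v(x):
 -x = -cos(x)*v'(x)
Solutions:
 v(x) = C1 + Integral(x/cos(x), x)


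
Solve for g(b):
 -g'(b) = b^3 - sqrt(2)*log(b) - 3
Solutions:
 g(b) = C1 - b^4/4 + sqrt(2)*b*log(b) - sqrt(2)*b + 3*b


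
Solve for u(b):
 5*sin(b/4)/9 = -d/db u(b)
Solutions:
 u(b) = C1 + 20*cos(b/4)/9


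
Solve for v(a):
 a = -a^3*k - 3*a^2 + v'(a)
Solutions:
 v(a) = C1 + a^4*k/4 + a^3 + a^2/2


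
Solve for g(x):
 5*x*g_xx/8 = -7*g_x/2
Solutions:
 g(x) = C1 + C2/x^(23/5)


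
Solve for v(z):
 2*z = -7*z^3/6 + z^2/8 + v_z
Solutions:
 v(z) = C1 + 7*z^4/24 - z^3/24 + z^2


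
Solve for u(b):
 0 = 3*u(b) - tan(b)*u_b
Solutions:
 u(b) = C1*sin(b)^3


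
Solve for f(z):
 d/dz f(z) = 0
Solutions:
 f(z) = C1


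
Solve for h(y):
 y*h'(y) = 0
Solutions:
 h(y) = C1


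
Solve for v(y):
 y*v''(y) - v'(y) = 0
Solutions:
 v(y) = C1 + C2*y^2


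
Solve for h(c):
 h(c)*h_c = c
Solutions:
 h(c) = -sqrt(C1 + c^2)
 h(c) = sqrt(C1 + c^2)


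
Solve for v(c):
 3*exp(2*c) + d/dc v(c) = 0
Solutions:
 v(c) = C1 - 3*exp(2*c)/2


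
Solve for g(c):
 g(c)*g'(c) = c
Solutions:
 g(c) = -sqrt(C1 + c^2)
 g(c) = sqrt(C1 + c^2)


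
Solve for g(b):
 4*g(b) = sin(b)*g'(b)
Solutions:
 g(b) = C1*(cos(b)^2 - 2*cos(b) + 1)/(cos(b)^2 + 2*cos(b) + 1)


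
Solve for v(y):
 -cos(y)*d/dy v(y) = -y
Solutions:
 v(y) = C1 + Integral(y/cos(y), y)


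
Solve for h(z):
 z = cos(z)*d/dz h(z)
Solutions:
 h(z) = C1 + Integral(z/cos(z), z)


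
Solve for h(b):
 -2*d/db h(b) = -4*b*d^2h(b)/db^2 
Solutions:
 h(b) = C1 + C2*b^(3/2)


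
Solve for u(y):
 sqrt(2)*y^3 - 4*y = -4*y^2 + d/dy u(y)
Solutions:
 u(y) = C1 + sqrt(2)*y^4/4 + 4*y^3/3 - 2*y^2


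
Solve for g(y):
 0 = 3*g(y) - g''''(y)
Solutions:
 g(y) = C1*exp(-3^(1/4)*y) + C2*exp(3^(1/4)*y) + C3*sin(3^(1/4)*y) + C4*cos(3^(1/4)*y)


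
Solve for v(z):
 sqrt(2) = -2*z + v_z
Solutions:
 v(z) = C1 + z^2 + sqrt(2)*z


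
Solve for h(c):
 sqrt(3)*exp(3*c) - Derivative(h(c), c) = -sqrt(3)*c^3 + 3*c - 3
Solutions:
 h(c) = C1 + sqrt(3)*c^4/4 - 3*c^2/2 + 3*c + sqrt(3)*exp(3*c)/3


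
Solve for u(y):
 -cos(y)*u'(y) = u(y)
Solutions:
 u(y) = C1*sqrt(sin(y) - 1)/sqrt(sin(y) + 1)


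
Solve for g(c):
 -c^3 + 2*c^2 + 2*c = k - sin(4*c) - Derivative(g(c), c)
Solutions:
 g(c) = C1 + c^4/4 - 2*c^3/3 - c^2 + c*k + cos(4*c)/4


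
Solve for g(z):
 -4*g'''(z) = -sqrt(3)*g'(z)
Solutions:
 g(z) = C1 + C2*exp(-3^(1/4)*z/2) + C3*exp(3^(1/4)*z/2)


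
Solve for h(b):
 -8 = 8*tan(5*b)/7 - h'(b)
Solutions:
 h(b) = C1 + 8*b - 8*log(cos(5*b))/35


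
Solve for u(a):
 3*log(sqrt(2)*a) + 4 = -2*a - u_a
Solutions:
 u(a) = C1 - a^2 - 3*a*log(a) - 3*a*log(2)/2 - a


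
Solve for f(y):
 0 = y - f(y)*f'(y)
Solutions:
 f(y) = -sqrt(C1 + y^2)
 f(y) = sqrt(C1 + y^2)


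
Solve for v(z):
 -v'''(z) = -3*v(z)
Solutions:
 v(z) = C3*exp(3^(1/3)*z) + (C1*sin(3^(5/6)*z/2) + C2*cos(3^(5/6)*z/2))*exp(-3^(1/3)*z/2)


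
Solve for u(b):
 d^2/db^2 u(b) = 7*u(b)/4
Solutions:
 u(b) = C1*exp(-sqrt(7)*b/2) + C2*exp(sqrt(7)*b/2)


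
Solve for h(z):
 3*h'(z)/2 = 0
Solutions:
 h(z) = C1


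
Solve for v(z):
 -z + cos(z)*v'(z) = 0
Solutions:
 v(z) = C1 + Integral(z/cos(z), z)


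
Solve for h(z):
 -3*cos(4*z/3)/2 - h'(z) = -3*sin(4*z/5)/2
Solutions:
 h(z) = C1 - 9*sin(4*z/3)/8 - 15*cos(4*z/5)/8


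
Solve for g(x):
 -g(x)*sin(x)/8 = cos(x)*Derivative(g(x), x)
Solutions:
 g(x) = C1*cos(x)^(1/8)


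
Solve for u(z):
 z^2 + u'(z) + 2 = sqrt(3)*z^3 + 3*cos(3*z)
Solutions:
 u(z) = C1 + sqrt(3)*z^4/4 - z^3/3 - 2*z + sin(3*z)


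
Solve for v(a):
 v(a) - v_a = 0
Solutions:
 v(a) = C1*exp(a)


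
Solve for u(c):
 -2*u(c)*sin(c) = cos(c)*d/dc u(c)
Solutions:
 u(c) = C1*cos(c)^2


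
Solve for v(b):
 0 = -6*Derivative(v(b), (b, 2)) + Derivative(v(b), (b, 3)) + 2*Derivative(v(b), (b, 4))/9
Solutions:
 v(b) = C1 + C2*b + C3*exp(3*b*(-3 + sqrt(57))/4) + C4*exp(-3*b*(3 + sqrt(57))/4)


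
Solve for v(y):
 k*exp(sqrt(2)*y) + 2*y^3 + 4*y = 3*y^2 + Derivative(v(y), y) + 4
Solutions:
 v(y) = C1 + sqrt(2)*k*exp(sqrt(2)*y)/2 + y^4/2 - y^3 + 2*y^2 - 4*y


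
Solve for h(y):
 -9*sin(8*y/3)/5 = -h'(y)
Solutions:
 h(y) = C1 - 27*cos(8*y/3)/40


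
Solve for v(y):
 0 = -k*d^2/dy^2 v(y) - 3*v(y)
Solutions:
 v(y) = C1*exp(-sqrt(3)*y*sqrt(-1/k)) + C2*exp(sqrt(3)*y*sqrt(-1/k))


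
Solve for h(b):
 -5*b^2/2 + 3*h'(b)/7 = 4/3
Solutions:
 h(b) = C1 + 35*b^3/18 + 28*b/9


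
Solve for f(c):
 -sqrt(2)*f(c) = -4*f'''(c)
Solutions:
 f(c) = C3*exp(sqrt(2)*c/2) + (C1*sin(sqrt(6)*c/4) + C2*cos(sqrt(6)*c/4))*exp(-sqrt(2)*c/4)


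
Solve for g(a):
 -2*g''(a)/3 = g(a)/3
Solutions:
 g(a) = C1*sin(sqrt(2)*a/2) + C2*cos(sqrt(2)*a/2)


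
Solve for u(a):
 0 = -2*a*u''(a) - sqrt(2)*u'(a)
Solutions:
 u(a) = C1 + C2*a^(1 - sqrt(2)/2)


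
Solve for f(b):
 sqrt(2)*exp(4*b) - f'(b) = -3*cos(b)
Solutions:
 f(b) = C1 + sqrt(2)*exp(4*b)/4 + 3*sin(b)


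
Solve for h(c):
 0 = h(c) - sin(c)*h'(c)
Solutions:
 h(c) = C1*sqrt(cos(c) - 1)/sqrt(cos(c) + 1)


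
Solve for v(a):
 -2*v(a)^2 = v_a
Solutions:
 v(a) = 1/(C1 + 2*a)


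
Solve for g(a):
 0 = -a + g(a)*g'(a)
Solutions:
 g(a) = -sqrt(C1 + a^2)
 g(a) = sqrt(C1 + a^2)


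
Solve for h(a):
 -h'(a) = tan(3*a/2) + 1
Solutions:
 h(a) = C1 - a + 2*log(cos(3*a/2))/3


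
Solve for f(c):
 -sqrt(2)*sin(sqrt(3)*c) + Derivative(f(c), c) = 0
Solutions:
 f(c) = C1 - sqrt(6)*cos(sqrt(3)*c)/3


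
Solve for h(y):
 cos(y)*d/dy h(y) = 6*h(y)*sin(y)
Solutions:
 h(y) = C1/cos(y)^6


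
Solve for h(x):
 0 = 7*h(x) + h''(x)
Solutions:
 h(x) = C1*sin(sqrt(7)*x) + C2*cos(sqrt(7)*x)


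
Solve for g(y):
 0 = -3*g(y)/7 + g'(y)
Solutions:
 g(y) = C1*exp(3*y/7)


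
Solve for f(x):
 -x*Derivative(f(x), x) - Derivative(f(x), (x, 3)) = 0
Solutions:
 f(x) = C1 + Integral(C2*airyai(-x) + C3*airybi(-x), x)


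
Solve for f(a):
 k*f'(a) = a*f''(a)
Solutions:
 f(a) = C1 + a^(re(k) + 1)*(C2*sin(log(a)*Abs(im(k))) + C3*cos(log(a)*im(k)))


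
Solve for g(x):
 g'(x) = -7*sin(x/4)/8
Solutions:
 g(x) = C1 + 7*cos(x/4)/2


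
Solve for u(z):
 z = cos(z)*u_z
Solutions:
 u(z) = C1 + Integral(z/cos(z), z)


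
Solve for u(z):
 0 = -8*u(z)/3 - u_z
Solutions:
 u(z) = C1*exp(-8*z/3)


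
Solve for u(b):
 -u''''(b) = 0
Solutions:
 u(b) = C1 + C2*b + C3*b^2 + C4*b^3


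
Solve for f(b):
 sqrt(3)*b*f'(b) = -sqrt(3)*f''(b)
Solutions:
 f(b) = C1 + C2*erf(sqrt(2)*b/2)


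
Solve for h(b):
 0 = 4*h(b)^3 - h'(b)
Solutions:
 h(b) = -sqrt(2)*sqrt(-1/(C1 + 4*b))/2
 h(b) = sqrt(2)*sqrt(-1/(C1 + 4*b))/2


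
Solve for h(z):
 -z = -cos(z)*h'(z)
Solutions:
 h(z) = C1 + Integral(z/cos(z), z)


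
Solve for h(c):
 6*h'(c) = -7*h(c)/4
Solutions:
 h(c) = C1*exp(-7*c/24)


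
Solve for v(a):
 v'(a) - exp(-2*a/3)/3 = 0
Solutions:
 v(a) = C1 - exp(-2*a/3)/2


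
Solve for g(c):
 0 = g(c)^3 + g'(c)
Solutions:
 g(c) = -sqrt(2)*sqrt(-1/(C1 - c))/2
 g(c) = sqrt(2)*sqrt(-1/(C1 - c))/2


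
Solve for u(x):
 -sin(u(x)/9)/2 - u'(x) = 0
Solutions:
 x/2 + 9*log(cos(u(x)/9) - 1)/2 - 9*log(cos(u(x)/9) + 1)/2 = C1


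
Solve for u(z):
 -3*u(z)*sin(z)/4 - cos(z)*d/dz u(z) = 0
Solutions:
 u(z) = C1*cos(z)^(3/4)


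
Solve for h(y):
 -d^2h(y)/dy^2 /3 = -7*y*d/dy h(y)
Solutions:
 h(y) = C1 + C2*erfi(sqrt(42)*y/2)


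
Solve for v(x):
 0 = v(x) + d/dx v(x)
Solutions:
 v(x) = C1*exp(-x)


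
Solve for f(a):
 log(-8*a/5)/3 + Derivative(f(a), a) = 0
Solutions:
 f(a) = C1 - a*log(-a)/3 + a*(-log(2) + 1/3 + log(5)/3)


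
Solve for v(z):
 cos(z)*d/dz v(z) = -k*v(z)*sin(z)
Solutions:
 v(z) = C1*exp(k*log(cos(z)))


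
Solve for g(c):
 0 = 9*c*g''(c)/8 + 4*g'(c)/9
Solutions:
 g(c) = C1 + C2*c^(49/81)


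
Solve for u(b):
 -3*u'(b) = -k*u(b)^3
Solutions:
 u(b) = -sqrt(6)*sqrt(-1/(C1 + b*k))/2
 u(b) = sqrt(6)*sqrt(-1/(C1 + b*k))/2


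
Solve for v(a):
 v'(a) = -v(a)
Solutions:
 v(a) = C1*exp(-a)


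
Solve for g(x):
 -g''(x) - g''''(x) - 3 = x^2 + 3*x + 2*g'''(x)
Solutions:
 g(x) = C1 + C4*exp(-x) - x^4/12 + x^3/6 - 3*x^2/2 + x*(C2 + C3*exp(-x))


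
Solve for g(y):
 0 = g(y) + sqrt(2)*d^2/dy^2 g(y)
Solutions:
 g(y) = C1*sin(2^(3/4)*y/2) + C2*cos(2^(3/4)*y/2)


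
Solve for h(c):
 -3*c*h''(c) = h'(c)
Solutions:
 h(c) = C1 + C2*c^(2/3)


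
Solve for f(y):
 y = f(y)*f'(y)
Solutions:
 f(y) = -sqrt(C1 + y^2)
 f(y) = sqrt(C1 + y^2)


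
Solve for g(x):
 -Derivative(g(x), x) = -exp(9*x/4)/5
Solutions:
 g(x) = C1 + 4*exp(9*x/4)/45


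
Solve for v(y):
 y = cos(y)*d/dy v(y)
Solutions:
 v(y) = C1 + Integral(y/cos(y), y)


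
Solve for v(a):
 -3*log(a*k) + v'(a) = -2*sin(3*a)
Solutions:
 v(a) = C1 + 3*a*log(a*k) - 3*a + 2*cos(3*a)/3


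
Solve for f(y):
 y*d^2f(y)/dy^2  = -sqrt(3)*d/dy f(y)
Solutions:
 f(y) = C1 + C2*y^(1 - sqrt(3))


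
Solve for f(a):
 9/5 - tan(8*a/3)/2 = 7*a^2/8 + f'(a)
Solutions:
 f(a) = C1 - 7*a^3/24 + 9*a/5 + 3*log(cos(8*a/3))/16


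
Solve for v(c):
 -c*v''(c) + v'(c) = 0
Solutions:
 v(c) = C1 + C2*c^2


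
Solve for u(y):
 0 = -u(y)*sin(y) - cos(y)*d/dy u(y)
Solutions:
 u(y) = C1*cos(y)


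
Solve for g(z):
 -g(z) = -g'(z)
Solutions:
 g(z) = C1*exp(z)


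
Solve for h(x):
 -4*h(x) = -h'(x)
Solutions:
 h(x) = C1*exp(4*x)


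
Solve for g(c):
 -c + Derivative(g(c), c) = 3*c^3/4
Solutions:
 g(c) = C1 + 3*c^4/16 + c^2/2


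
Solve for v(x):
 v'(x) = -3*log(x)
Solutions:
 v(x) = C1 - 3*x*log(x) + 3*x


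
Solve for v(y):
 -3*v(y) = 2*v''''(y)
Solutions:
 v(y) = (C1*sin(6^(1/4)*y/2) + C2*cos(6^(1/4)*y/2))*exp(-6^(1/4)*y/2) + (C3*sin(6^(1/4)*y/2) + C4*cos(6^(1/4)*y/2))*exp(6^(1/4)*y/2)


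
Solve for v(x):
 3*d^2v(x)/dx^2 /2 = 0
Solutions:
 v(x) = C1 + C2*x


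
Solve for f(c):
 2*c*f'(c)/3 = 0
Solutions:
 f(c) = C1


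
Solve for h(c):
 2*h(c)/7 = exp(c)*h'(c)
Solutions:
 h(c) = C1*exp(-2*exp(-c)/7)


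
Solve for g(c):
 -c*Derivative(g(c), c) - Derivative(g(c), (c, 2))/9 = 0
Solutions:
 g(c) = C1 + C2*erf(3*sqrt(2)*c/2)


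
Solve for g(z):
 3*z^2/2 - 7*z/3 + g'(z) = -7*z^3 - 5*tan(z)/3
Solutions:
 g(z) = C1 - 7*z^4/4 - z^3/2 + 7*z^2/6 + 5*log(cos(z))/3


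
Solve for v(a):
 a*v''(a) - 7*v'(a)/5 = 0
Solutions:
 v(a) = C1 + C2*a^(12/5)


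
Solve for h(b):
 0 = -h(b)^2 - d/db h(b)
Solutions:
 h(b) = 1/(C1 + b)


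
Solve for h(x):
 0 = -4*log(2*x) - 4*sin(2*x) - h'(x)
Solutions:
 h(x) = C1 - 4*x*log(x) - 4*x*log(2) + 4*x + 2*cos(2*x)


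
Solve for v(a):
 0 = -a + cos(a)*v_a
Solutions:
 v(a) = C1 + Integral(a/cos(a), a)


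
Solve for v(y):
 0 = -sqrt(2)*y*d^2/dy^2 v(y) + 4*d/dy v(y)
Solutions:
 v(y) = C1 + C2*y^(1 + 2*sqrt(2))


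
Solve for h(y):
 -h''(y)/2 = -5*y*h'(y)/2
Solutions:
 h(y) = C1 + C2*erfi(sqrt(10)*y/2)


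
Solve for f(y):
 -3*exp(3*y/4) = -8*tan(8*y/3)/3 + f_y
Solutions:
 f(y) = C1 - 4*exp(3*y/4) - log(cos(8*y/3))


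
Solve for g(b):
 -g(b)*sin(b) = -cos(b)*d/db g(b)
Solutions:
 g(b) = C1/cos(b)


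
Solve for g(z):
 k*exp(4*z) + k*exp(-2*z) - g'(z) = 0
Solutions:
 g(z) = C1 + k*exp(4*z)/4 - k*exp(-2*z)/2


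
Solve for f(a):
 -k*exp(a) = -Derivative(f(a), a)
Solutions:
 f(a) = C1 + k*exp(a)


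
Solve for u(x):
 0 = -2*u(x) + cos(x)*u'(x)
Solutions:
 u(x) = C1*(sin(x) + 1)/(sin(x) - 1)


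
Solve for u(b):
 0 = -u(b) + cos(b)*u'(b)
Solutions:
 u(b) = C1*sqrt(sin(b) + 1)/sqrt(sin(b) - 1)


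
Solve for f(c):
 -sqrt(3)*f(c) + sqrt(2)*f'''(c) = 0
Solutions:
 f(c) = C3*exp(2^(5/6)*3^(1/6)*c/2) + (C1*sin(2^(5/6)*3^(2/3)*c/4) + C2*cos(2^(5/6)*3^(2/3)*c/4))*exp(-2^(5/6)*3^(1/6)*c/4)


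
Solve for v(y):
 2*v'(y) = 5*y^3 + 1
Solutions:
 v(y) = C1 + 5*y^4/8 + y/2


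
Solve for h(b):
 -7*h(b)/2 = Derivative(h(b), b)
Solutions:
 h(b) = C1*exp(-7*b/2)


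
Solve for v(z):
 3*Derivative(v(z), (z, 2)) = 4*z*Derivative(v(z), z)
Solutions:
 v(z) = C1 + C2*erfi(sqrt(6)*z/3)


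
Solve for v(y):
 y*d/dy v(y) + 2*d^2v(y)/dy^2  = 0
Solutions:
 v(y) = C1 + C2*erf(y/2)


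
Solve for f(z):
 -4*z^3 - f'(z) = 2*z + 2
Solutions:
 f(z) = C1 - z^4 - z^2 - 2*z


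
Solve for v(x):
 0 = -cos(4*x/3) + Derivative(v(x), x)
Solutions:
 v(x) = C1 + 3*sin(4*x/3)/4


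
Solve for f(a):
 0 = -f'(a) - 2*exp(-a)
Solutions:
 f(a) = C1 + 2*exp(-a)


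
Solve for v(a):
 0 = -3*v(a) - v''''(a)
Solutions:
 v(a) = (C1*sin(sqrt(2)*3^(1/4)*a/2) + C2*cos(sqrt(2)*3^(1/4)*a/2))*exp(-sqrt(2)*3^(1/4)*a/2) + (C3*sin(sqrt(2)*3^(1/4)*a/2) + C4*cos(sqrt(2)*3^(1/4)*a/2))*exp(sqrt(2)*3^(1/4)*a/2)


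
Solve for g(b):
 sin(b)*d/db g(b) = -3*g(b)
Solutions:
 g(b) = C1*(cos(b) + 1)^(3/2)/(cos(b) - 1)^(3/2)


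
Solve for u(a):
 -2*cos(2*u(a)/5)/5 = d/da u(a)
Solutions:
 2*a/5 - 5*log(sin(2*u(a)/5) - 1)/4 + 5*log(sin(2*u(a)/5) + 1)/4 = C1


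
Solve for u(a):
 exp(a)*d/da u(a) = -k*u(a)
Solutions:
 u(a) = C1*exp(k*exp(-a))


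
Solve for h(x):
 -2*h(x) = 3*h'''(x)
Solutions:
 h(x) = C3*exp(-2^(1/3)*3^(2/3)*x/3) + (C1*sin(2^(1/3)*3^(1/6)*x/2) + C2*cos(2^(1/3)*3^(1/6)*x/2))*exp(2^(1/3)*3^(2/3)*x/6)


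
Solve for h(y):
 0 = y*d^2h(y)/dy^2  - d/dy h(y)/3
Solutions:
 h(y) = C1 + C2*y^(4/3)


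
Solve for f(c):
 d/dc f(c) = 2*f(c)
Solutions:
 f(c) = C1*exp(2*c)


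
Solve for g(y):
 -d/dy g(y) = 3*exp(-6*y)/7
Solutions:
 g(y) = C1 + exp(-6*y)/14


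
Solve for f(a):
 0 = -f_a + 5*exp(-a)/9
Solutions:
 f(a) = C1 - 5*exp(-a)/9


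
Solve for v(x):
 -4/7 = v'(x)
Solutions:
 v(x) = C1 - 4*x/7


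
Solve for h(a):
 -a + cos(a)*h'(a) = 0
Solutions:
 h(a) = C1 + Integral(a/cos(a), a)


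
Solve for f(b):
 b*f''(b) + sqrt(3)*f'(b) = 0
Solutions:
 f(b) = C1 + C2*b^(1 - sqrt(3))


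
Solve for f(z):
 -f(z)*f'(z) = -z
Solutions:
 f(z) = -sqrt(C1 + z^2)
 f(z) = sqrt(C1 + z^2)


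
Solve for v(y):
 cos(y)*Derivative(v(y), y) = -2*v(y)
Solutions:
 v(y) = C1*(sin(y) - 1)/(sin(y) + 1)


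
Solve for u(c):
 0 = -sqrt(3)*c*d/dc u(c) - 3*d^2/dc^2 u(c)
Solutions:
 u(c) = C1 + C2*erf(sqrt(2)*3^(3/4)*c/6)


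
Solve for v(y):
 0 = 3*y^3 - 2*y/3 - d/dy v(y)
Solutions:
 v(y) = C1 + 3*y^4/4 - y^2/3


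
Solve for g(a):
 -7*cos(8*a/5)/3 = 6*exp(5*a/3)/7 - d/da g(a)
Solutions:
 g(a) = C1 + 18*exp(5*a/3)/35 + 35*sin(8*a/5)/24


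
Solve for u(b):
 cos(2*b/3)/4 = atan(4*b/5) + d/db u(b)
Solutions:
 u(b) = C1 - b*atan(4*b/5) + 5*log(16*b^2 + 25)/8 + 3*sin(2*b/3)/8


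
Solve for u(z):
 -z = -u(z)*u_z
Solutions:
 u(z) = -sqrt(C1 + z^2)
 u(z) = sqrt(C1 + z^2)


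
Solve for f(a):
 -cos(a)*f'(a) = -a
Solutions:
 f(a) = C1 + Integral(a/cos(a), a)


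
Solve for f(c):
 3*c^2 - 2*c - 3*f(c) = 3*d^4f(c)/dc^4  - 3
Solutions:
 f(c) = c^2 - 2*c/3 + (C1*sin(sqrt(2)*c/2) + C2*cos(sqrt(2)*c/2))*exp(-sqrt(2)*c/2) + (C3*sin(sqrt(2)*c/2) + C4*cos(sqrt(2)*c/2))*exp(sqrt(2)*c/2) + 1


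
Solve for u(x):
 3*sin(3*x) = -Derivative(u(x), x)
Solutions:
 u(x) = C1 + cos(3*x)


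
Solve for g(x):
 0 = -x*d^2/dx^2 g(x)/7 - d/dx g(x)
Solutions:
 g(x) = C1 + C2/x^6


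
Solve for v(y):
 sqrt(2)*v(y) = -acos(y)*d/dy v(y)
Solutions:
 v(y) = C1*exp(-sqrt(2)*Integral(1/acos(y), y))


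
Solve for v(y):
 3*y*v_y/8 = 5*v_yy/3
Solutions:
 v(y) = C1 + C2*erfi(3*sqrt(5)*y/20)


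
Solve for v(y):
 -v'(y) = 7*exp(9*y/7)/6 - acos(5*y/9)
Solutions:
 v(y) = C1 + y*acos(5*y/9) - sqrt(81 - 25*y^2)/5 - 49*exp(9*y/7)/54


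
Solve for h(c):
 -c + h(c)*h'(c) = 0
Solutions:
 h(c) = -sqrt(C1 + c^2)
 h(c) = sqrt(C1 + c^2)


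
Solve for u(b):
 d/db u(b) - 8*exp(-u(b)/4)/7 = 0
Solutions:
 u(b) = 4*log(C1 + 2*b/7)


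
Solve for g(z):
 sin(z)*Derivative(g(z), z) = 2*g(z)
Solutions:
 g(z) = C1*(cos(z) - 1)/(cos(z) + 1)


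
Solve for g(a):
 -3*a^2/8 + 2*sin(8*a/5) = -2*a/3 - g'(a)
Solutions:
 g(a) = C1 + a^3/8 - a^2/3 + 5*cos(8*a/5)/4


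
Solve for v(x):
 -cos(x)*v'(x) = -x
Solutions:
 v(x) = C1 + Integral(x/cos(x), x)


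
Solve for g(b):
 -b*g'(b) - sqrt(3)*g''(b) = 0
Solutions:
 g(b) = C1 + C2*erf(sqrt(2)*3^(3/4)*b/6)


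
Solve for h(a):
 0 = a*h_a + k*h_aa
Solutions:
 h(a) = C1 + C2*sqrt(k)*erf(sqrt(2)*a*sqrt(1/k)/2)


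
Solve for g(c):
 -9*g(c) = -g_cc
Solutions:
 g(c) = C1*exp(-3*c) + C2*exp(3*c)


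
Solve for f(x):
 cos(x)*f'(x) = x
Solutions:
 f(x) = C1 + Integral(x/cos(x), x)


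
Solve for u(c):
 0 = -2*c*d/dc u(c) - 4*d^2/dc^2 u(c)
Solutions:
 u(c) = C1 + C2*erf(c/2)


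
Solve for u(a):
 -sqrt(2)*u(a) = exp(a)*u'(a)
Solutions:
 u(a) = C1*exp(sqrt(2)*exp(-a))


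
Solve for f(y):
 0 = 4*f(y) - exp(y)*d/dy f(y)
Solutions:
 f(y) = C1*exp(-4*exp(-y))


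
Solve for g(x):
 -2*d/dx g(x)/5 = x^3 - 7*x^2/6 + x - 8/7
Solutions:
 g(x) = C1 - 5*x^4/8 + 35*x^3/36 - 5*x^2/4 + 20*x/7


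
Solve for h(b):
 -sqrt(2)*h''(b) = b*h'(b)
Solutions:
 h(b) = C1 + C2*erf(2^(1/4)*b/2)


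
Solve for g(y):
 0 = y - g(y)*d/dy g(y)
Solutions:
 g(y) = -sqrt(C1 + y^2)
 g(y) = sqrt(C1 + y^2)


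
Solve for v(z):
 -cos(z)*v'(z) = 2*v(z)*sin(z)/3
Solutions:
 v(z) = C1*cos(z)^(2/3)


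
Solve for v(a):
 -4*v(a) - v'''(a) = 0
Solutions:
 v(a) = C3*exp(-2^(2/3)*a) + (C1*sin(2^(2/3)*sqrt(3)*a/2) + C2*cos(2^(2/3)*sqrt(3)*a/2))*exp(2^(2/3)*a/2)


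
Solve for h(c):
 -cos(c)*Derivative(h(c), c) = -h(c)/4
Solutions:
 h(c) = C1*(sin(c) + 1)^(1/8)/(sin(c) - 1)^(1/8)


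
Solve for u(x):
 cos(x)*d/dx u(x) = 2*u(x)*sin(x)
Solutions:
 u(x) = C1/cos(x)^2


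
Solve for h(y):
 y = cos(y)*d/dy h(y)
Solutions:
 h(y) = C1 + Integral(y/cos(y), y)


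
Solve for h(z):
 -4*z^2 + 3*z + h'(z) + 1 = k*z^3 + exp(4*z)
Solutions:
 h(z) = C1 + k*z^4/4 + 4*z^3/3 - 3*z^2/2 - z + exp(4*z)/4


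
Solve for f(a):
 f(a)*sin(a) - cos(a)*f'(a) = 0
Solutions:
 f(a) = C1/cos(a)


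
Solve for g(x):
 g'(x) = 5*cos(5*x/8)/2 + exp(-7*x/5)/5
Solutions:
 g(x) = C1 + 4*sin(5*x/8) - exp(-7*x/5)/7


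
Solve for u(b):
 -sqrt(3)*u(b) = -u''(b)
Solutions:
 u(b) = C1*exp(-3^(1/4)*b) + C2*exp(3^(1/4)*b)


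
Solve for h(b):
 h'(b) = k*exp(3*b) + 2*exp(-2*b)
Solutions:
 h(b) = C1 + k*exp(3*b)/3 - exp(-2*b)


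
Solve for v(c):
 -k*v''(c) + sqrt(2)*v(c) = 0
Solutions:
 v(c) = C1*exp(-2^(1/4)*c*sqrt(1/k)) + C2*exp(2^(1/4)*c*sqrt(1/k))


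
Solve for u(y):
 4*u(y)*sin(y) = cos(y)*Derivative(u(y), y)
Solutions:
 u(y) = C1/cos(y)^4


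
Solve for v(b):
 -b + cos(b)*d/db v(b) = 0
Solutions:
 v(b) = C1 + Integral(b/cos(b), b)


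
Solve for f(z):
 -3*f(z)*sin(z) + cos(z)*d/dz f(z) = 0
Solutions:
 f(z) = C1/cos(z)^3


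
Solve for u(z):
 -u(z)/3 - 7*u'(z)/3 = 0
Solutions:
 u(z) = C1*exp(-z/7)


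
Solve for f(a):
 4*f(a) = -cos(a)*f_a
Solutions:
 f(a) = C1*(sin(a)^2 - 2*sin(a) + 1)/(sin(a)^2 + 2*sin(a) + 1)


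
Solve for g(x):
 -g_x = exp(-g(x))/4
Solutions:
 g(x) = log(C1 - x/4)


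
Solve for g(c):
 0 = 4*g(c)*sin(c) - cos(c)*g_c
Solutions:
 g(c) = C1/cos(c)^4


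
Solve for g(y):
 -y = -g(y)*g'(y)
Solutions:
 g(y) = -sqrt(C1 + y^2)
 g(y) = sqrt(C1 + y^2)


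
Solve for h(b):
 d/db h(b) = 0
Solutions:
 h(b) = C1


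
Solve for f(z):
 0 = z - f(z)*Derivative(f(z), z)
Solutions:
 f(z) = -sqrt(C1 + z^2)
 f(z) = sqrt(C1 + z^2)


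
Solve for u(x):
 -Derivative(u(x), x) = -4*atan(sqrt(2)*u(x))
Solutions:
 Integral(1/atan(sqrt(2)*_y), (_y, u(x))) = C1 + 4*x


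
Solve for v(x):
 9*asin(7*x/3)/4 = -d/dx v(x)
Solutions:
 v(x) = C1 - 9*x*asin(7*x/3)/4 - 9*sqrt(9 - 49*x^2)/28


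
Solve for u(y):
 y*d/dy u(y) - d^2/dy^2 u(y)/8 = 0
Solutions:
 u(y) = C1 + C2*erfi(2*y)


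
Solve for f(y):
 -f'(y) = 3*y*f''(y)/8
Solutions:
 f(y) = C1 + C2/y^(5/3)


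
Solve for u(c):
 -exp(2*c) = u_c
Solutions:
 u(c) = C1 - exp(2*c)/2


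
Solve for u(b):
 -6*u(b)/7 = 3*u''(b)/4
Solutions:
 u(b) = C1*sin(2*sqrt(14)*b/7) + C2*cos(2*sqrt(14)*b/7)


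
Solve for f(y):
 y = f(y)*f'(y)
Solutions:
 f(y) = -sqrt(C1 + y^2)
 f(y) = sqrt(C1 + y^2)


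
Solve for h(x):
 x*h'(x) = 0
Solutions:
 h(x) = C1


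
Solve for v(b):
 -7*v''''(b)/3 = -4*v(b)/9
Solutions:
 v(b) = C1*exp(-sqrt(2)*21^(3/4)*b/21) + C2*exp(sqrt(2)*21^(3/4)*b/21) + C3*sin(sqrt(2)*21^(3/4)*b/21) + C4*cos(sqrt(2)*21^(3/4)*b/21)
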